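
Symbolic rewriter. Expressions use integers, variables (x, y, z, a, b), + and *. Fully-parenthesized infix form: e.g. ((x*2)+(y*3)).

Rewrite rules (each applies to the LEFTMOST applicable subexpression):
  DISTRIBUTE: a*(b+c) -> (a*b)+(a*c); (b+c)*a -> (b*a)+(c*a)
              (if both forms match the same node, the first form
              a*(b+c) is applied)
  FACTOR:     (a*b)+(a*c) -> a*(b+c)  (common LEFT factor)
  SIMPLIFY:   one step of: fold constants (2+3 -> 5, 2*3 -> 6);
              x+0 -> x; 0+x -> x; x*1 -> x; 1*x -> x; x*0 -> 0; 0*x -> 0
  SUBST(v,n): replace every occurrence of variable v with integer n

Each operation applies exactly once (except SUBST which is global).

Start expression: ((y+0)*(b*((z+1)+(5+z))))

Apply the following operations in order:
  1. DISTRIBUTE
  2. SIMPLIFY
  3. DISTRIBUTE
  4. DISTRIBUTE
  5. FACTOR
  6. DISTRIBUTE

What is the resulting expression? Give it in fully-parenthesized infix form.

Answer: (((y*(b*(z+1)))+(y*(b*(5+z))))+0)

Derivation:
Start: ((y+0)*(b*((z+1)+(5+z))))
Apply DISTRIBUTE at root (target: ((y+0)*(b*((z+1)+(5+z))))): ((y+0)*(b*((z+1)+(5+z)))) -> ((y*(b*((z+1)+(5+z))))+(0*(b*((z+1)+(5+z)))))
Apply SIMPLIFY at R (target: (0*(b*((z+1)+(5+z))))): ((y*(b*((z+1)+(5+z))))+(0*(b*((z+1)+(5+z))))) -> ((y*(b*((z+1)+(5+z))))+0)
Apply DISTRIBUTE at LR (target: (b*((z+1)+(5+z)))): ((y*(b*((z+1)+(5+z))))+0) -> ((y*((b*(z+1))+(b*(5+z))))+0)
Apply DISTRIBUTE at L (target: (y*((b*(z+1))+(b*(5+z))))): ((y*((b*(z+1))+(b*(5+z))))+0) -> (((y*(b*(z+1)))+(y*(b*(5+z))))+0)
Apply FACTOR at L (target: ((y*(b*(z+1)))+(y*(b*(5+z))))): (((y*(b*(z+1)))+(y*(b*(5+z))))+0) -> ((y*((b*(z+1))+(b*(5+z))))+0)
Apply DISTRIBUTE at L (target: (y*((b*(z+1))+(b*(5+z))))): ((y*((b*(z+1))+(b*(5+z))))+0) -> (((y*(b*(z+1)))+(y*(b*(5+z))))+0)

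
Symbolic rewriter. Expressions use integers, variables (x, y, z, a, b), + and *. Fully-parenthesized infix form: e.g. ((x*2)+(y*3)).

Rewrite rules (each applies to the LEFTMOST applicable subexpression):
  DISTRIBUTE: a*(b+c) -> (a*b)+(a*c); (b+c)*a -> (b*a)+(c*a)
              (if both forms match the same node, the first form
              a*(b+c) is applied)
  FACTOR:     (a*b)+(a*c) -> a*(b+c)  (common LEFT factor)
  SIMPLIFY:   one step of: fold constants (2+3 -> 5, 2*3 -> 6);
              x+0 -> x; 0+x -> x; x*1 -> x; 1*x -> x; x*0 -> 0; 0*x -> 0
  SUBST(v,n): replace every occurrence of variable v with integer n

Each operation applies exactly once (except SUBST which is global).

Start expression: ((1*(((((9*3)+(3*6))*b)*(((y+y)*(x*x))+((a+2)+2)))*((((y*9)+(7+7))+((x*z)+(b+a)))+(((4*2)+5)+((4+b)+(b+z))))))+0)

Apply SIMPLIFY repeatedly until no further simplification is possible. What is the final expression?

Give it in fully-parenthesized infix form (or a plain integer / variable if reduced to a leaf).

Answer: (((45*b)*(((y+y)*(x*x))+((a+2)+2)))*((((y*9)+14)+((x*z)+(b+a)))+(13+((4+b)+(b+z)))))

Derivation:
Start: ((1*(((((9*3)+(3*6))*b)*(((y+y)*(x*x))+((a+2)+2)))*((((y*9)+(7+7))+((x*z)+(b+a)))+(((4*2)+5)+((4+b)+(b+z))))))+0)
Step 1: at root: ((1*(((((9*3)+(3*6))*b)*(((y+y)*(x*x))+((a+2)+2)))*((((y*9)+(7+7))+((x*z)+(b+a)))+(((4*2)+5)+((4+b)+(b+z))))))+0) -> (1*(((((9*3)+(3*6))*b)*(((y+y)*(x*x))+((a+2)+2)))*((((y*9)+(7+7))+((x*z)+(b+a)))+(((4*2)+5)+((4+b)+(b+z)))))); overall: ((1*(((((9*3)+(3*6))*b)*(((y+y)*(x*x))+((a+2)+2)))*((((y*9)+(7+7))+((x*z)+(b+a)))+(((4*2)+5)+((4+b)+(b+z))))))+0) -> (1*(((((9*3)+(3*6))*b)*(((y+y)*(x*x))+((a+2)+2)))*((((y*9)+(7+7))+((x*z)+(b+a)))+(((4*2)+5)+((4+b)+(b+z))))))
Step 2: at root: (1*(((((9*3)+(3*6))*b)*(((y+y)*(x*x))+((a+2)+2)))*((((y*9)+(7+7))+((x*z)+(b+a)))+(((4*2)+5)+((4+b)+(b+z)))))) -> (((((9*3)+(3*6))*b)*(((y+y)*(x*x))+((a+2)+2)))*((((y*9)+(7+7))+((x*z)+(b+a)))+(((4*2)+5)+((4+b)+(b+z))))); overall: (1*(((((9*3)+(3*6))*b)*(((y+y)*(x*x))+((a+2)+2)))*((((y*9)+(7+7))+((x*z)+(b+a)))+(((4*2)+5)+((4+b)+(b+z)))))) -> (((((9*3)+(3*6))*b)*(((y+y)*(x*x))+((a+2)+2)))*((((y*9)+(7+7))+((x*z)+(b+a)))+(((4*2)+5)+((4+b)+(b+z)))))
Step 3: at LLLL: (9*3) -> 27; overall: (((((9*3)+(3*6))*b)*(((y+y)*(x*x))+((a+2)+2)))*((((y*9)+(7+7))+((x*z)+(b+a)))+(((4*2)+5)+((4+b)+(b+z))))) -> ((((27+(3*6))*b)*(((y+y)*(x*x))+((a+2)+2)))*((((y*9)+(7+7))+((x*z)+(b+a)))+(((4*2)+5)+((4+b)+(b+z)))))
Step 4: at LLLR: (3*6) -> 18; overall: ((((27+(3*6))*b)*(((y+y)*(x*x))+((a+2)+2)))*((((y*9)+(7+7))+((x*z)+(b+a)))+(((4*2)+5)+((4+b)+(b+z))))) -> ((((27+18)*b)*(((y+y)*(x*x))+((a+2)+2)))*((((y*9)+(7+7))+((x*z)+(b+a)))+(((4*2)+5)+((4+b)+(b+z)))))
Step 5: at LLL: (27+18) -> 45; overall: ((((27+18)*b)*(((y+y)*(x*x))+((a+2)+2)))*((((y*9)+(7+7))+((x*z)+(b+a)))+(((4*2)+5)+((4+b)+(b+z))))) -> (((45*b)*(((y+y)*(x*x))+((a+2)+2)))*((((y*9)+(7+7))+((x*z)+(b+a)))+(((4*2)+5)+((4+b)+(b+z)))))
Step 6: at RLLR: (7+7) -> 14; overall: (((45*b)*(((y+y)*(x*x))+((a+2)+2)))*((((y*9)+(7+7))+((x*z)+(b+a)))+(((4*2)+5)+((4+b)+(b+z))))) -> (((45*b)*(((y+y)*(x*x))+((a+2)+2)))*((((y*9)+14)+((x*z)+(b+a)))+(((4*2)+5)+((4+b)+(b+z)))))
Step 7: at RRLL: (4*2) -> 8; overall: (((45*b)*(((y+y)*(x*x))+((a+2)+2)))*((((y*9)+14)+((x*z)+(b+a)))+(((4*2)+5)+((4+b)+(b+z))))) -> (((45*b)*(((y+y)*(x*x))+((a+2)+2)))*((((y*9)+14)+((x*z)+(b+a)))+((8+5)+((4+b)+(b+z)))))
Step 8: at RRL: (8+5) -> 13; overall: (((45*b)*(((y+y)*(x*x))+((a+2)+2)))*((((y*9)+14)+((x*z)+(b+a)))+((8+5)+((4+b)+(b+z))))) -> (((45*b)*(((y+y)*(x*x))+((a+2)+2)))*((((y*9)+14)+((x*z)+(b+a)))+(13+((4+b)+(b+z)))))
Fixed point: (((45*b)*(((y+y)*(x*x))+((a+2)+2)))*((((y*9)+14)+((x*z)+(b+a)))+(13+((4+b)+(b+z)))))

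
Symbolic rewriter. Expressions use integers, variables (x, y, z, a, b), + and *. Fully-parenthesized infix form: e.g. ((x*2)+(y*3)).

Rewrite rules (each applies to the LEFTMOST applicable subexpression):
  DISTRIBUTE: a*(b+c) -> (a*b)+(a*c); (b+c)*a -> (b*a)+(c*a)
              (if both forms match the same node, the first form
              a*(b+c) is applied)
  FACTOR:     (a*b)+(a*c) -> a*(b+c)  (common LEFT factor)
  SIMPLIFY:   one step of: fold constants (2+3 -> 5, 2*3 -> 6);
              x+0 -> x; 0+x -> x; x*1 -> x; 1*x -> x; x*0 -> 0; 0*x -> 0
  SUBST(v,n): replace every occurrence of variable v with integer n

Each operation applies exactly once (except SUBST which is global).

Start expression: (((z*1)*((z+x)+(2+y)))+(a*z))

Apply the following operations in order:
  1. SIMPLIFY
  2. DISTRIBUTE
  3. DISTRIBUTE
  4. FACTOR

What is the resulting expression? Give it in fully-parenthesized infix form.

Start: (((z*1)*((z+x)+(2+y)))+(a*z))
Apply SIMPLIFY at LL (target: (z*1)): (((z*1)*((z+x)+(2+y)))+(a*z)) -> ((z*((z+x)+(2+y)))+(a*z))
Apply DISTRIBUTE at L (target: (z*((z+x)+(2+y)))): ((z*((z+x)+(2+y)))+(a*z)) -> (((z*(z+x))+(z*(2+y)))+(a*z))
Apply DISTRIBUTE at LL (target: (z*(z+x))): (((z*(z+x))+(z*(2+y)))+(a*z)) -> ((((z*z)+(z*x))+(z*(2+y)))+(a*z))
Apply FACTOR at LL (target: ((z*z)+(z*x))): ((((z*z)+(z*x))+(z*(2+y)))+(a*z)) -> (((z*(z+x))+(z*(2+y)))+(a*z))

Answer: (((z*(z+x))+(z*(2+y)))+(a*z))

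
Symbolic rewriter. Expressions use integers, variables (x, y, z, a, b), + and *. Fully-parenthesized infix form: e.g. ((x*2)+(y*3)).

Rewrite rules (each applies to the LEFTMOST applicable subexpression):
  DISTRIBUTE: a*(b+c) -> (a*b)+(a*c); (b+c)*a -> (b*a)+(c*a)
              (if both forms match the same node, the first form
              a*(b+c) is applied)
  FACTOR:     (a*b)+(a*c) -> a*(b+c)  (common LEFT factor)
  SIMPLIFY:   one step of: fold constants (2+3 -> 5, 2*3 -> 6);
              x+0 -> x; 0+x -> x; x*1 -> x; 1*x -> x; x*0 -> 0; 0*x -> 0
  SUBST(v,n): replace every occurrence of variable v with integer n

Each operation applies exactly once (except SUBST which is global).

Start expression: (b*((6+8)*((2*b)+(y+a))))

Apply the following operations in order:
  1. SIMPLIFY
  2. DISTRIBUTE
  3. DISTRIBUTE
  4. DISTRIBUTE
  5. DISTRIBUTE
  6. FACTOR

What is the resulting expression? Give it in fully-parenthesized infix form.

Answer: ((b*(14*(2*b)))+(b*((14*y)+(14*a))))

Derivation:
Start: (b*((6+8)*((2*b)+(y+a))))
Apply SIMPLIFY at RL (target: (6+8)): (b*((6+8)*((2*b)+(y+a)))) -> (b*(14*((2*b)+(y+a))))
Apply DISTRIBUTE at R (target: (14*((2*b)+(y+a)))): (b*(14*((2*b)+(y+a)))) -> (b*((14*(2*b))+(14*(y+a))))
Apply DISTRIBUTE at root (target: (b*((14*(2*b))+(14*(y+a))))): (b*((14*(2*b))+(14*(y+a)))) -> ((b*(14*(2*b)))+(b*(14*(y+a))))
Apply DISTRIBUTE at RR (target: (14*(y+a))): ((b*(14*(2*b)))+(b*(14*(y+a)))) -> ((b*(14*(2*b)))+(b*((14*y)+(14*a))))
Apply DISTRIBUTE at R (target: (b*((14*y)+(14*a)))): ((b*(14*(2*b)))+(b*((14*y)+(14*a)))) -> ((b*(14*(2*b)))+((b*(14*y))+(b*(14*a))))
Apply FACTOR at R (target: ((b*(14*y))+(b*(14*a)))): ((b*(14*(2*b)))+((b*(14*y))+(b*(14*a)))) -> ((b*(14*(2*b)))+(b*((14*y)+(14*a))))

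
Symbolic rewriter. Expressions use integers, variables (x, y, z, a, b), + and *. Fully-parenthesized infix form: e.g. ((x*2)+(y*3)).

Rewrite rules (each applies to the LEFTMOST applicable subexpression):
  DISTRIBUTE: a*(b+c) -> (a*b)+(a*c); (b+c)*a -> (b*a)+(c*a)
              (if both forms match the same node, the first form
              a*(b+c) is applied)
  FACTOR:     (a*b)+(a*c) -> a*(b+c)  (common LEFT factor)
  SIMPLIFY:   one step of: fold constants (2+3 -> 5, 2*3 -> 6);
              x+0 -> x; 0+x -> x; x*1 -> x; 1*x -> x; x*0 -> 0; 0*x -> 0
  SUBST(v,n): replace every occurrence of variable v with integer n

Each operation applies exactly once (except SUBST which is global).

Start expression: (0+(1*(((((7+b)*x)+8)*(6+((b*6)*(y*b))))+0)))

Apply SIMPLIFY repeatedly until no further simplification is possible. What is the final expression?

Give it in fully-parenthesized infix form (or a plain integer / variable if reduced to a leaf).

Start: (0+(1*(((((7+b)*x)+8)*(6+((b*6)*(y*b))))+0)))
Step 1: at root: (0+(1*(((((7+b)*x)+8)*(6+((b*6)*(y*b))))+0))) -> (1*(((((7+b)*x)+8)*(6+((b*6)*(y*b))))+0)); overall: (0+(1*(((((7+b)*x)+8)*(6+((b*6)*(y*b))))+0))) -> (1*(((((7+b)*x)+8)*(6+((b*6)*(y*b))))+0))
Step 2: at root: (1*(((((7+b)*x)+8)*(6+((b*6)*(y*b))))+0)) -> (((((7+b)*x)+8)*(6+((b*6)*(y*b))))+0); overall: (1*(((((7+b)*x)+8)*(6+((b*6)*(y*b))))+0)) -> (((((7+b)*x)+8)*(6+((b*6)*(y*b))))+0)
Step 3: at root: (((((7+b)*x)+8)*(6+((b*6)*(y*b))))+0) -> ((((7+b)*x)+8)*(6+((b*6)*(y*b)))); overall: (((((7+b)*x)+8)*(6+((b*6)*(y*b))))+0) -> ((((7+b)*x)+8)*(6+((b*6)*(y*b))))
Fixed point: ((((7+b)*x)+8)*(6+((b*6)*(y*b))))

Answer: ((((7+b)*x)+8)*(6+((b*6)*(y*b))))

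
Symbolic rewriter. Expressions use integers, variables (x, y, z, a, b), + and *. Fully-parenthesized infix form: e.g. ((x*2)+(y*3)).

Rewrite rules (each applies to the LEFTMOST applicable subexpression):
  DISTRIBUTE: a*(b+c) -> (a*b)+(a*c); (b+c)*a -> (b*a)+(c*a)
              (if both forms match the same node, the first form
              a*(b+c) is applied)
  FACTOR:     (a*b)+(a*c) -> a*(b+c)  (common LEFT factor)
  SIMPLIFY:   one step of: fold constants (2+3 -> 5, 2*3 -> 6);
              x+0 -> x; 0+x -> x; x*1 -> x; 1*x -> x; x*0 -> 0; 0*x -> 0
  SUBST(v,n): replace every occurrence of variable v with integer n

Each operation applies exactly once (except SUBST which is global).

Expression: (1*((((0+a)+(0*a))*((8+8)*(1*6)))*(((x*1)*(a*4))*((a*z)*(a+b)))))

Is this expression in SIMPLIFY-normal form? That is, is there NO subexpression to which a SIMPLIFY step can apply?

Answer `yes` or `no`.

Expression: (1*((((0+a)+(0*a))*((8+8)*(1*6)))*(((x*1)*(a*4))*((a*z)*(a+b)))))
Scanning for simplifiable subexpressions (pre-order)...
  at root: (1*((((0+a)+(0*a))*((8+8)*(1*6)))*(((x*1)*(a*4))*((a*z)*(a+b))))) (SIMPLIFIABLE)
  at R: ((((0+a)+(0*a))*((8+8)*(1*6)))*(((x*1)*(a*4))*((a*z)*(a+b)))) (not simplifiable)
  at RL: (((0+a)+(0*a))*((8+8)*(1*6))) (not simplifiable)
  at RLL: ((0+a)+(0*a)) (not simplifiable)
  at RLLL: (0+a) (SIMPLIFIABLE)
  at RLLR: (0*a) (SIMPLIFIABLE)
  at RLR: ((8+8)*(1*6)) (not simplifiable)
  at RLRL: (8+8) (SIMPLIFIABLE)
  at RLRR: (1*6) (SIMPLIFIABLE)
  at RR: (((x*1)*(a*4))*((a*z)*(a+b))) (not simplifiable)
  at RRL: ((x*1)*(a*4)) (not simplifiable)
  at RRLL: (x*1) (SIMPLIFIABLE)
  at RRLR: (a*4) (not simplifiable)
  at RRR: ((a*z)*(a+b)) (not simplifiable)
  at RRRL: (a*z) (not simplifiable)
  at RRRR: (a+b) (not simplifiable)
Found simplifiable subexpr at path root: (1*((((0+a)+(0*a))*((8+8)*(1*6)))*(((x*1)*(a*4))*((a*z)*(a+b)))))
One SIMPLIFY step would give: ((((0+a)+(0*a))*((8+8)*(1*6)))*(((x*1)*(a*4))*((a*z)*(a+b))))
-> NOT in normal form.

Answer: no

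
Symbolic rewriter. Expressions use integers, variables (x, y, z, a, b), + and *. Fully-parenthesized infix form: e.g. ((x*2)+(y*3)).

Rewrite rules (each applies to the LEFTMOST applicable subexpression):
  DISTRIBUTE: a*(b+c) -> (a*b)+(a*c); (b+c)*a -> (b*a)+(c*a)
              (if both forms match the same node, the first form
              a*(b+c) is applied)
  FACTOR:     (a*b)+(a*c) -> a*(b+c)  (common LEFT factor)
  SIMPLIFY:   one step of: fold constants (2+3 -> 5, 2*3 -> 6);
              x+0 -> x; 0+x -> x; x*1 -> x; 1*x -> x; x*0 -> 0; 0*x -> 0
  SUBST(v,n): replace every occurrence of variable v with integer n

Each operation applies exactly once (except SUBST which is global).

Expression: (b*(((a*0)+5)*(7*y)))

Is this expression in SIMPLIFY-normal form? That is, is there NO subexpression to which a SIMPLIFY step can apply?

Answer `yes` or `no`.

Answer: no

Derivation:
Expression: (b*(((a*0)+5)*(7*y)))
Scanning for simplifiable subexpressions (pre-order)...
  at root: (b*(((a*0)+5)*(7*y))) (not simplifiable)
  at R: (((a*0)+5)*(7*y)) (not simplifiable)
  at RL: ((a*0)+5) (not simplifiable)
  at RLL: (a*0) (SIMPLIFIABLE)
  at RR: (7*y) (not simplifiable)
Found simplifiable subexpr at path RLL: (a*0)
One SIMPLIFY step would give: (b*((0+5)*(7*y)))
-> NOT in normal form.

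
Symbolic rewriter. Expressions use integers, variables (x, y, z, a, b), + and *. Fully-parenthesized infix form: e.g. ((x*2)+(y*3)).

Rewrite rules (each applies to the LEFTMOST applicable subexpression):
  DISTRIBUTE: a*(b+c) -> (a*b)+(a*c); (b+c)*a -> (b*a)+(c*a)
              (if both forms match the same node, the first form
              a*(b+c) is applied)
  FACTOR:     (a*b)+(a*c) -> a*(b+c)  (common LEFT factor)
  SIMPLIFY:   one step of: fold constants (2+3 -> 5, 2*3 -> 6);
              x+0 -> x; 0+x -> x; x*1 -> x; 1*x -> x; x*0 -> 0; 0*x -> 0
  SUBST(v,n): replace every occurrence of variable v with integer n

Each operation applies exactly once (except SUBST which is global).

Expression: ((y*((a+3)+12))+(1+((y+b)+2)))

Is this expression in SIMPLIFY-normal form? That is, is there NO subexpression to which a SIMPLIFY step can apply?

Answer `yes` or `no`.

Expression: ((y*((a+3)+12))+(1+((y+b)+2)))
Scanning for simplifiable subexpressions (pre-order)...
  at root: ((y*((a+3)+12))+(1+((y+b)+2))) (not simplifiable)
  at L: (y*((a+3)+12)) (not simplifiable)
  at LR: ((a+3)+12) (not simplifiable)
  at LRL: (a+3) (not simplifiable)
  at R: (1+((y+b)+2)) (not simplifiable)
  at RR: ((y+b)+2) (not simplifiable)
  at RRL: (y+b) (not simplifiable)
Result: no simplifiable subexpression found -> normal form.

Answer: yes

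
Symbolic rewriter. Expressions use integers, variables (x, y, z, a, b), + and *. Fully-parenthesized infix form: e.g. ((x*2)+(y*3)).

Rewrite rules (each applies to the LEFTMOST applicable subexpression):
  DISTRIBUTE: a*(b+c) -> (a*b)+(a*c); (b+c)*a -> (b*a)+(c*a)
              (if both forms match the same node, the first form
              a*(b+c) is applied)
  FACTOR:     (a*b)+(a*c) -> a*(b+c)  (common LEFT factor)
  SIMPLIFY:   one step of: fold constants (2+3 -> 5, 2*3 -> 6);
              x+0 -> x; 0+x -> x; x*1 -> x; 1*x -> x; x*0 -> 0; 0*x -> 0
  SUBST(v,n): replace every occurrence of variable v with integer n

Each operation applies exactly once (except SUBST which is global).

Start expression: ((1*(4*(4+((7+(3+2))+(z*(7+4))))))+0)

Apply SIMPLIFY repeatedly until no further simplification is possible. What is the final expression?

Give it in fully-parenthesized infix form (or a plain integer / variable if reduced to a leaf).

Answer: (4*(4+(12+(z*11))))

Derivation:
Start: ((1*(4*(4+((7+(3+2))+(z*(7+4))))))+0)
Step 1: at root: ((1*(4*(4+((7+(3+2))+(z*(7+4))))))+0) -> (1*(4*(4+((7+(3+2))+(z*(7+4)))))); overall: ((1*(4*(4+((7+(3+2))+(z*(7+4))))))+0) -> (1*(4*(4+((7+(3+2))+(z*(7+4))))))
Step 2: at root: (1*(4*(4+((7+(3+2))+(z*(7+4)))))) -> (4*(4+((7+(3+2))+(z*(7+4))))); overall: (1*(4*(4+((7+(3+2))+(z*(7+4)))))) -> (4*(4+((7+(3+2))+(z*(7+4)))))
Step 3: at RRLR: (3+2) -> 5; overall: (4*(4+((7+(3+2))+(z*(7+4))))) -> (4*(4+((7+5)+(z*(7+4)))))
Step 4: at RRL: (7+5) -> 12; overall: (4*(4+((7+5)+(z*(7+4))))) -> (4*(4+(12+(z*(7+4)))))
Step 5: at RRRR: (7+4) -> 11; overall: (4*(4+(12+(z*(7+4))))) -> (4*(4+(12+(z*11))))
Fixed point: (4*(4+(12+(z*11))))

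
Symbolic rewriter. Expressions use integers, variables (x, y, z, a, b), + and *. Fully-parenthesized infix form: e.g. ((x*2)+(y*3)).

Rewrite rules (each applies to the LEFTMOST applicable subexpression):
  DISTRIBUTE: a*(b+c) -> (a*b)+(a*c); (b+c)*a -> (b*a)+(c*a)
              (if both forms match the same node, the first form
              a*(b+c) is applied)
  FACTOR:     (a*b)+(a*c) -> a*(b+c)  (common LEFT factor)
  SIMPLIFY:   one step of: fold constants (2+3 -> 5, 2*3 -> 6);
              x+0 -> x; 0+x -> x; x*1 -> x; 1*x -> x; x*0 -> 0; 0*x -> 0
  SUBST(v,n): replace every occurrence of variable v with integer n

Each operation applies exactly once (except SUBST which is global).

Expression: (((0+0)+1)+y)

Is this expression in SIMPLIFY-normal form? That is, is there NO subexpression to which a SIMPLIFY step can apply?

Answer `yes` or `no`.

Answer: no

Derivation:
Expression: (((0+0)+1)+y)
Scanning for simplifiable subexpressions (pre-order)...
  at root: (((0+0)+1)+y) (not simplifiable)
  at L: ((0+0)+1) (not simplifiable)
  at LL: (0+0) (SIMPLIFIABLE)
Found simplifiable subexpr at path LL: (0+0)
One SIMPLIFY step would give: ((0+1)+y)
-> NOT in normal form.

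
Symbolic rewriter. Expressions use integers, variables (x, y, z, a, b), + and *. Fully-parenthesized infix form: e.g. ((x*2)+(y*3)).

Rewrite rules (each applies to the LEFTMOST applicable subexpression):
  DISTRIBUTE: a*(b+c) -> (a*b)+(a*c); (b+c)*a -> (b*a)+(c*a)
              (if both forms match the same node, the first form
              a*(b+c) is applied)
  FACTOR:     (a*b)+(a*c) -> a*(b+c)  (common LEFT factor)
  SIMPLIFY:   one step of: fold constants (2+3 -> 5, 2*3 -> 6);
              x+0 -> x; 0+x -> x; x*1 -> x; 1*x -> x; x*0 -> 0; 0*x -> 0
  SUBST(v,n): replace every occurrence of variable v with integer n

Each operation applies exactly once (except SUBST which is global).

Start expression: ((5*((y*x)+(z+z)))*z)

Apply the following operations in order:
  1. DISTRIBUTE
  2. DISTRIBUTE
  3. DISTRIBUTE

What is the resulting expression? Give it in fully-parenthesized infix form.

Start: ((5*((y*x)+(z+z)))*z)
Apply DISTRIBUTE at L (target: (5*((y*x)+(z+z)))): ((5*((y*x)+(z+z)))*z) -> (((5*(y*x))+(5*(z+z)))*z)
Apply DISTRIBUTE at root (target: (((5*(y*x))+(5*(z+z)))*z)): (((5*(y*x))+(5*(z+z)))*z) -> (((5*(y*x))*z)+((5*(z+z))*z))
Apply DISTRIBUTE at RL (target: (5*(z+z))): (((5*(y*x))*z)+((5*(z+z))*z)) -> (((5*(y*x))*z)+(((5*z)+(5*z))*z))

Answer: (((5*(y*x))*z)+(((5*z)+(5*z))*z))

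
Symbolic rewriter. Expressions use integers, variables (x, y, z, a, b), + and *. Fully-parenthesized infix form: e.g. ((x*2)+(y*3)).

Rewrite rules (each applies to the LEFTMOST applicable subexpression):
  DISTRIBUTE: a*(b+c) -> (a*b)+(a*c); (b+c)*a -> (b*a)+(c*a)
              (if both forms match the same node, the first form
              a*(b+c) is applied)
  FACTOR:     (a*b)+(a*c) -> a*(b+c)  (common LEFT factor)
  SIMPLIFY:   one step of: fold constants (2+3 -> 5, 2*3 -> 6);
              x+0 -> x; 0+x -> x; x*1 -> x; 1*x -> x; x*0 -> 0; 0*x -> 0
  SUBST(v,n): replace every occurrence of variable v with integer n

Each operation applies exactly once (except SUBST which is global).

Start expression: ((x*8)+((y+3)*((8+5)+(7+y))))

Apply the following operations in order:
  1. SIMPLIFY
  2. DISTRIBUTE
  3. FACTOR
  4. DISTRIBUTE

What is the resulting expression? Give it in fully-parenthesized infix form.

Start: ((x*8)+((y+3)*((8+5)+(7+y))))
Apply SIMPLIFY at RRL (target: (8+5)): ((x*8)+((y+3)*((8+5)+(7+y)))) -> ((x*8)+((y+3)*(13+(7+y))))
Apply DISTRIBUTE at R (target: ((y+3)*(13+(7+y)))): ((x*8)+((y+3)*(13+(7+y)))) -> ((x*8)+(((y+3)*13)+((y+3)*(7+y))))
Apply FACTOR at R (target: (((y+3)*13)+((y+3)*(7+y)))): ((x*8)+(((y+3)*13)+((y+3)*(7+y)))) -> ((x*8)+((y+3)*(13+(7+y))))
Apply DISTRIBUTE at R (target: ((y+3)*(13+(7+y)))): ((x*8)+((y+3)*(13+(7+y)))) -> ((x*8)+(((y+3)*13)+((y+3)*(7+y))))

Answer: ((x*8)+(((y+3)*13)+((y+3)*(7+y))))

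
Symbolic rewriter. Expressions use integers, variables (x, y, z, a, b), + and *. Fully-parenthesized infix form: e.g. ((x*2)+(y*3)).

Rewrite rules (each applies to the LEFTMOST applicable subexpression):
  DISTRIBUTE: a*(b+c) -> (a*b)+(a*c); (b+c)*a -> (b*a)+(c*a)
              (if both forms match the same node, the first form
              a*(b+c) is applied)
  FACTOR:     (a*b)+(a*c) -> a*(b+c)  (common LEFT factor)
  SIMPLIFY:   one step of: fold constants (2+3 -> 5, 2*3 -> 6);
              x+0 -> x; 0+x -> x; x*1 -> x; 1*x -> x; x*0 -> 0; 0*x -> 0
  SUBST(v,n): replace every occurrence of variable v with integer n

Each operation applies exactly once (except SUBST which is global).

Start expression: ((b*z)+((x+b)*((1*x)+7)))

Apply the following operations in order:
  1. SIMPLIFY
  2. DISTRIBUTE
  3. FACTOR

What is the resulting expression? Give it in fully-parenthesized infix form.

Answer: ((b*z)+((x+b)*(x+7)))

Derivation:
Start: ((b*z)+((x+b)*((1*x)+7)))
Apply SIMPLIFY at RRL (target: (1*x)): ((b*z)+((x+b)*((1*x)+7))) -> ((b*z)+((x+b)*(x+7)))
Apply DISTRIBUTE at R (target: ((x+b)*(x+7))): ((b*z)+((x+b)*(x+7))) -> ((b*z)+(((x+b)*x)+((x+b)*7)))
Apply FACTOR at R (target: (((x+b)*x)+((x+b)*7))): ((b*z)+(((x+b)*x)+((x+b)*7))) -> ((b*z)+((x+b)*(x+7)))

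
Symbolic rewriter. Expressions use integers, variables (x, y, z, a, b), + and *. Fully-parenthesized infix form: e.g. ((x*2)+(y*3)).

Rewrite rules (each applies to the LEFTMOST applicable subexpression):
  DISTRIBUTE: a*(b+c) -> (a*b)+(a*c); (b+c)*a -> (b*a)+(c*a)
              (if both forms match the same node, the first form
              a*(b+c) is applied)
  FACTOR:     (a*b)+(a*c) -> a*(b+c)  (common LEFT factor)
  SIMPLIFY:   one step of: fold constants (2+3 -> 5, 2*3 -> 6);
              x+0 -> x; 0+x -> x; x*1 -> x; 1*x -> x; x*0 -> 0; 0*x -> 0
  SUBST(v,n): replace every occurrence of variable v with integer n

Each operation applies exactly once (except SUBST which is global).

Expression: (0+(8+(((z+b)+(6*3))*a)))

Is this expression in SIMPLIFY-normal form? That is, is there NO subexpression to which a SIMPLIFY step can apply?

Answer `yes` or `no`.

Answer: no

Derivation:
Expression: (0+(8+(((z+b)+(6*3))*a)))
Scanning for simplifiable subexpressions (pre-order)...
  at root: (0+(8+(((z+b)+(6*3))*a))) (SIMPLIFIABLE)
  at R: (8+(((z+b)+(6*3))*a)) (not simplifiable)
  at RR: (((z+b)+(6*3))*a) (not simplifiable)
  at RRL: ((z+b)+(6*3)) (not simplifiable)
  at RRLL: (z+b) (not simplifiable)
  at RRLR: (6*3) (SIMPLIFIABLE)
Found simplifiable subexpr at path root: (0+(8+(((z+b)+(6*3))*a)))
One SIMPLIFY step would give: (8+(((z+b)+(6*3))*a))
-> NOT in normal form.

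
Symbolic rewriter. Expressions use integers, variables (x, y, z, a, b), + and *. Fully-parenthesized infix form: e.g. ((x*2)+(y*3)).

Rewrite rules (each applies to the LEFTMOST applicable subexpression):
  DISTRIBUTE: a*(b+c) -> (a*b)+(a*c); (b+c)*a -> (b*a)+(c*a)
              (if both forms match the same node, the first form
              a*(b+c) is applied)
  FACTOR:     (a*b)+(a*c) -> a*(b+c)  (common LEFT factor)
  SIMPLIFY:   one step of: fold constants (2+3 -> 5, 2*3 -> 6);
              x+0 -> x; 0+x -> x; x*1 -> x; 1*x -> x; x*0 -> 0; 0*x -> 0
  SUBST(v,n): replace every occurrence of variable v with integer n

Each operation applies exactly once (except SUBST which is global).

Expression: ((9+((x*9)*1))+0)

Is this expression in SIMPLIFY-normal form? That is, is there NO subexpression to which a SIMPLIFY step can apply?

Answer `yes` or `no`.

Answer: no

Derivation:
Expression: ((9+((x*9)*1))+0)
Scanning for simplifiable subexpressions (pre-order)...
  at root: ((9+((x*9)*1))+0) (SIMPLIFIABLE)
  at L: (9+((x*9)*1)) (not simplifiable)
  at LR: ((x*9)*1) (SIMPLIFIABLE)
  at LRL: (x*9) (not simplifiable)
Found simplifiable subexpr at path root: ((9+((x*9)*1))+0)
One SIMPLIFY step would give: (9+((x*9)*1))
-> NOT in normal form.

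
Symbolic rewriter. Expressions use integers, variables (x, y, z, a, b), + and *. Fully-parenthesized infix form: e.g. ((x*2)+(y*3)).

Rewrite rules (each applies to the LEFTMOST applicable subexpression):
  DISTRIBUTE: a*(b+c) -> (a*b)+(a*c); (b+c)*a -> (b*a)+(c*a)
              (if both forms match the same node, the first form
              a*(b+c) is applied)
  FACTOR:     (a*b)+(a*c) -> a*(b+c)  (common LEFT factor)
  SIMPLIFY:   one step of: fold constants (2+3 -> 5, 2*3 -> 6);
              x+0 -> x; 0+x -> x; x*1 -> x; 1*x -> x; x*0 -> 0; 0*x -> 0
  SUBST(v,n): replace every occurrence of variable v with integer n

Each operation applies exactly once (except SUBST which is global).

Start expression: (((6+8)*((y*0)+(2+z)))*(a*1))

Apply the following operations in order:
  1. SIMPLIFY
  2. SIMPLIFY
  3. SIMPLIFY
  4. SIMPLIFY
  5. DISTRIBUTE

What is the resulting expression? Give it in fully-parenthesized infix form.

Start: (((6+8)*((y*0)+(2+z)))*(a*1))
Apply SIMPLIFY at LL (target: (6+8)): (((6+8)*((y*0)+(2+z)))*(a*1)) -> ((14*((y*0)+(2+z)))*(a*1))
Apply SIMPLIFY at LRL (target: (y*0)): ((14*((y*0)+(2+z)))*(a*1)) -> ((14*(0+(2+z)))*(a*1))
Apply SIMPLIFY at LR (target: (0+(2+z))): ((14*(0+(2+z)))*(a*1)) -> ((14*(2+z))*(a*1))
Apply SIMPLIFY at R (target: (a*1)): ((14*(2+z))*(a*1)) -> ((14*(2+z))*a)
Apply DISTRIBUTE at L (target: (14*(2+z))): ((14*(2+z))*a) -> (((14*2)+(14*z))*a)

Answer: (((14*2)+(14*z))*a)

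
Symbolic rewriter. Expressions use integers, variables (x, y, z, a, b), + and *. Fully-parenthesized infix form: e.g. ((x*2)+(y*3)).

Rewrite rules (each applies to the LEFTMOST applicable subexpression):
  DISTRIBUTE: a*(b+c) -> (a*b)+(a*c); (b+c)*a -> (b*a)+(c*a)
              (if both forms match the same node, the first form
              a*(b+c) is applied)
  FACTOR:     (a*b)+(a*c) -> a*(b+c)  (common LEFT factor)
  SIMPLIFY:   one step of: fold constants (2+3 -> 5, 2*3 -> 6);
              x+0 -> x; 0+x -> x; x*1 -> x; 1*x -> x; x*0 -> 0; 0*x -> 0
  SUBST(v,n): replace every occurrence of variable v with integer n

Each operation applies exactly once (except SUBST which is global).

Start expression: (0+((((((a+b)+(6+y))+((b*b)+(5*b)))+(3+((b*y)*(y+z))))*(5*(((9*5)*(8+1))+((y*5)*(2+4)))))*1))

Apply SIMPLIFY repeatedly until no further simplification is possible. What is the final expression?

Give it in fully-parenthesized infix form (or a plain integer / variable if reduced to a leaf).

Answer: (((((a+b)+(6+y))+((b*b)+(5*b)))+(3+((b*y)*(y+z))))*(5*(405+((y*5)*6))))

Derivation:
Start: (0+((((((a+b)+(6+y))+((b*b)+(5*b)))+(3+((b*y)*(y+z))))*(5*(((9*5)*(8+1))+((y*5)*(2+4)))))*1))
Step 1: at root: (0+((((((a+b)+(6+y))+((b*b)+(5*b)))+(3+((b*y)*(y+z))))*(5*(((9*5)*(8+1))+((y*5)*(2+4)))))*1)) -> ((((((a+b)+(6+y))+((b*b)+(5*b)))+(3+((b*y)*(y+z))))*(5*(((9*5)*(8+1))+((y*5)*(2+4)))))*1); overall: (0+((((((a+b)+(6+y))+((b*b)+(5*b)))+(3+((b*y)*(y+z))))*(5*(((9*5)*(8+1))+((y*5)*(2+4)))))*1)) -> ((((((a+b)+(6+y))+((b*b)+(5*b)))+(3+((b*y)*(y+z))))*(5*(((9*5)*(8+1))+((y*5)*(2+4)))))*1)
Step 2: at root: ((((((a+b)+(6+y))+((b*b)+(5*b)))+(3+((b*y)*(y+z))))*(5*(((9*5)*(8+1))+((y*5)*(2+4)))))*1) -> (((((a+b)+(6+y))+((b*b)+(5*b)))+(3+((b*y)*(y+z))))*(5*(((9*5)*(8+1))+((y*5)*(2+4))))); overall: ((((((a+b)+(6+y))+((b*b)+(5*b)))+(3+((b*y)*(y+z))))*(5*(((9*5)*(8+1))+((y*5)*(2+4)))))*1) -> (((((a+b)+(6+y))+((b*b)+(5*b)))+(3+((b*y)*(y+z))))*(5*(((9*5)*(8+1))+((y*5)*(2+4)))))
Step 3: at RRLL: (9*5) -> 45; overall: (((((a+b)+(6+y))+((b*b)+(5*b)))+(3+((b*y)*(y+z))))*(5*(((9*5)*(8+1))+((y*5)*(2+4))))) -> (((((a+b)+(6+y))+((b*b)+(5*b)))+(3+((b*y)*(y+z))))*(5*((45*(8+1))+((y*5)*(2+4)))))
Step 4: at RRLR: (8+1) -> 9; overall: (((((a+b)+(6+y))+((b*b)+(5*b)))+(3+((b*y)*(y+z))))*(5*((45*(8+1))+((y*5)*(2+4))))) -> (((((a+b)+(6+y))+((b*b)+(5*b)))+(3+((b*y)*(y+z))))*(5*((45*9)+((y*5)*(2+4)))))
Step 5: at RRL: (45*9) -> 405; overall: (((((a+b)+(6+y))+((b*b)+(5*b)))+(3+((b*y)*(y+z))))*(5*((45*9)+((y*5)*(2+4))))) -> (((((a+b)+(6+y))+((b*b)+(5*b)))+(3+((b*y)*(y+z))))*(5*(405+((y*5)*(2+4)))))
Step 6: at RRRR: (2+4) -> 6; overall: (((((a+b)+(6+y))+((b*b)+(5*b)))+(3+((b*y)*(y+z))))*(5*(405+((y*5)*(2+4))))) -> (((((a+b)+(6+y))+((b*b)+(5*b)))+(3+((b*y)*(y+z))))*(5*(405+((y*5)*6))))
Fixed point: (((((a+b)+(6+y))+((b*b)+(5*b)))+(3+((b*y)*(y+z))))*(5*(405+((y*5)*6))))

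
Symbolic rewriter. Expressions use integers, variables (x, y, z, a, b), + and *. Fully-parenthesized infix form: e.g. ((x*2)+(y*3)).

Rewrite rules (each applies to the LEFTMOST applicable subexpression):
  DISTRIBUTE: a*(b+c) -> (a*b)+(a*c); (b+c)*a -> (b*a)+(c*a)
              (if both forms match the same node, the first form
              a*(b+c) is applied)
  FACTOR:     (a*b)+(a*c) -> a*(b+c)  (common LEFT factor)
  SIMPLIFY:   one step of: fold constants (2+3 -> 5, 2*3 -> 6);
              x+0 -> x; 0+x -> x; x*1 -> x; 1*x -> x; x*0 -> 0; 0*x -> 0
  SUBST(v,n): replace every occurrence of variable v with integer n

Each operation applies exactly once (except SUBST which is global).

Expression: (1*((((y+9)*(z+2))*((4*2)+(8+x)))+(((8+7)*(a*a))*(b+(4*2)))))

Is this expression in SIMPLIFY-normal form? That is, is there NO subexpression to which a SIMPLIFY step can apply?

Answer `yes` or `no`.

Answer: no

Derivation:
Expression: (1*((((y+9)*(z+2))*((4*2)+(8+x)))+(((8+7)*(a*a))*(b+(4*2)))))
Scanning for simplifiable subexpressions (pre-order)...
  at root: (1*((((y+9)*(z+2))*((4*2)+(8+x)))+(((8+7)*(a*a))*(b+(4*2))))) (SIMPLIFIABLE)
  at R: ((((y+9)*(z+2))*((4*2)+(8+x)))+(((8+7)*(a*a))*(b+(4*2)))) (not simplifiable)
  at RL: (((y+9)*(z+2))*((4*2)+(8+x))) (not simplifiable)
  at RLL: ((y+9)*(z+2)) (not simplifiable)
  at RLLL: (y+9) (not simplifiable)
  at RLLR: (z+2) (not simplifiable)
  at RLR: ((4*2)+(8+x)) (not simplifiable)
  at RLRL: (4*2) (SIMPLIFIABLE)
  at RLRR: (8+x) (not simplifiable)
  at RR: (((8+7)*(a*a))*(b+(4*2))) (not simplifiable)
  at RRL: ((8+7)*(a*a)) (not simplifiable)
  at RRLL: (8+7) (SIMPLIFIABLE)
  at RRLR: (a*a) (not simplifiable)
  at RRR: (b+(4*2)) (not simplifiable)
  at RRRR: (4*2) (SIMPLIFIABLE)
Found simplifiable subexpr at path root: (1*((((y+9)*(z+2))*((4*2)+(8+x)))+(((8+7)*(a*a))*(b+(4*2)))))
One SIMPLIFY step would give: ((((y+9)*(z+2))*((4*2)+(8+x)))+(((8+7)*(a*a))*(b+(4*2))))
-> NOT in normal form.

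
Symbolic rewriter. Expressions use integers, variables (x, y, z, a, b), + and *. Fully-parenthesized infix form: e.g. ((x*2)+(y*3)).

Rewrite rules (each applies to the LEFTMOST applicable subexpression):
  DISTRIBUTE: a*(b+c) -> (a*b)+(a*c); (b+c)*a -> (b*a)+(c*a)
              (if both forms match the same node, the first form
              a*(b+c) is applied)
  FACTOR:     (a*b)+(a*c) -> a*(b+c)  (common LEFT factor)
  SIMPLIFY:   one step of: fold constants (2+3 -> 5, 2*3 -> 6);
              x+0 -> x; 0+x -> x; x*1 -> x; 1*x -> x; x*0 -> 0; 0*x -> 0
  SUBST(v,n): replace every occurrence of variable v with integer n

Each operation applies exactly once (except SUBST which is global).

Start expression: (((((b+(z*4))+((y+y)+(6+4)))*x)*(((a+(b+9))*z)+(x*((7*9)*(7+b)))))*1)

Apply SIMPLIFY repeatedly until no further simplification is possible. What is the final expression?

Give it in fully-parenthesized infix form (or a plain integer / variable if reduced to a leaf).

Answer: ((((b+(z*4))+((y+y)+10))*x)*(((a+(b+9))*z)+(x*(63*(7+b)))))

Derivation:
Start: (((((b+(z*4))+((y+y)+(6+4)))*x)*(((a+(b+9))*z)+(x*((7*9)*(7+b)))))*1)
Step 1: at root: (((((b+(z*4))+((y+y)+(6+4)))*x)*(((a+(b+9))*z)+(x*((7*9)*(7+b)))))*1) -> ((((b+(z*4))+((y+y)+(6+4)))*x)*(((a+(b+9))*z)+(x*((7*9)*(7+b))))); overall: (((((b+(z*4))+((y+y)+(6+4)))*x)*(((a+(b+9))*z)+(x*((7*9)*(7+b)))))*1) -> ((((b+(z*4))+((y+y)+(6+4)))*x)*(((a+(b+9))*z)+(x*((7*9)*(7+b)))))
Step 2: at LLRR: (6+4) -> 10; overall: ((((b+(z*4))+((y+y)+(6+4)))*x)*(((a+(b+9))*z)+(x*((7*9)*(7+b))))) -> ((((b+(z*4))+((y+y)+10))*x)*(((a+(b+9))*z)+(x*((7*9)*(7+b)))))
Step 3: at RRRL: (7*9) -> 63; overall: ((((b+(z*4))+((y+y)+10))*x)*(((a+(b+9))*z)+(x*((7*9)*(7+b))))) -> ((((b+(z*4))+((y+y)+10))*x)*(((a+(b+9))*z)+(x*(63*(7+b)))))
Fixed point: ((((b+(z*4))+((y+y)+10))*x)*(((a+(b+9))*z)+(x*(63*(7+b)))))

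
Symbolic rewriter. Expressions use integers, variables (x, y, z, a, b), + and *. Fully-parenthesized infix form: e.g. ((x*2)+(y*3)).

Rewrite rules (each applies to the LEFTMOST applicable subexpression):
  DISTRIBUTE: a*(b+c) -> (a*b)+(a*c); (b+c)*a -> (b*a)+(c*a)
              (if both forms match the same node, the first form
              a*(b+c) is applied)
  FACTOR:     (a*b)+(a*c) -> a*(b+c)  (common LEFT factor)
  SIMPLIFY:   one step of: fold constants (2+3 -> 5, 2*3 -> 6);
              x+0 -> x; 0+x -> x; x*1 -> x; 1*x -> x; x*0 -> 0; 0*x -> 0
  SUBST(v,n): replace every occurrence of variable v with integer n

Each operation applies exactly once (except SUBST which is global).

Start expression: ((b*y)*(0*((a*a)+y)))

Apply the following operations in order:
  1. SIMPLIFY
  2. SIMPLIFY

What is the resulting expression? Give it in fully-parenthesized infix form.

Answer: 0

Derivation:
Start: ((b*y)*(0*((a*a)+y)))
Apply SIMPLIFY at R (target: (0*((a*a)+y))): ((b*y)*(0*((a*a)+y))) -> ((b*y)*0)
Apply SIMPLIFY at root (target: ((b*y)*0)): ((b*y)*0) -> 0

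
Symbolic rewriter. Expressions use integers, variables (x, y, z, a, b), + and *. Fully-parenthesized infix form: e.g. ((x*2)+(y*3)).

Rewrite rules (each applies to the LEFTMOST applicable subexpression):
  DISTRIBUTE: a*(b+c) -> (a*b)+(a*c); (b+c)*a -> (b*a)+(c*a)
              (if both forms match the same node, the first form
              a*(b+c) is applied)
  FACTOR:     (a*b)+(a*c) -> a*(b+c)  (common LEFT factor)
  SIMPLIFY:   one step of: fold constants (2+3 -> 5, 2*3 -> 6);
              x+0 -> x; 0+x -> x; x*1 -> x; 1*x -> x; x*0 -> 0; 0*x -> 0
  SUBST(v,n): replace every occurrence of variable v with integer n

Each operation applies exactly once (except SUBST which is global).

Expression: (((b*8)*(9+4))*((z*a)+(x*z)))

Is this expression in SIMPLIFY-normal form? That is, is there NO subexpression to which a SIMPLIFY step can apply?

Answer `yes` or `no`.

Expression: (((b*8)*(9+4))*((z*a)+(x*z)))
Scanning for simplifiable subexpressions (pre-order)...
  at root: (((b*8)*(9+4))*((z*a)+(x*z))) (not simplifiable)
  at L: ((b*8)*(9+4)) (not simplifiable)
  at LL: (b*8) (not simplifiable)
  at LR: (9+4) (SIMPLIFIABLE)
  at R: ((z*a)+(x*z)) (not simplifiable)
  at RL: (z*a) (not simplifiable)
  at RR: (x*z) (not simplifiable)
Found simplifiable subexpr at path LR: (9+4)
One SIMPLIFY step would give: (((b*8)*13)*((z*a)+(x*z)))
-> NOT in normal form.

Answer: no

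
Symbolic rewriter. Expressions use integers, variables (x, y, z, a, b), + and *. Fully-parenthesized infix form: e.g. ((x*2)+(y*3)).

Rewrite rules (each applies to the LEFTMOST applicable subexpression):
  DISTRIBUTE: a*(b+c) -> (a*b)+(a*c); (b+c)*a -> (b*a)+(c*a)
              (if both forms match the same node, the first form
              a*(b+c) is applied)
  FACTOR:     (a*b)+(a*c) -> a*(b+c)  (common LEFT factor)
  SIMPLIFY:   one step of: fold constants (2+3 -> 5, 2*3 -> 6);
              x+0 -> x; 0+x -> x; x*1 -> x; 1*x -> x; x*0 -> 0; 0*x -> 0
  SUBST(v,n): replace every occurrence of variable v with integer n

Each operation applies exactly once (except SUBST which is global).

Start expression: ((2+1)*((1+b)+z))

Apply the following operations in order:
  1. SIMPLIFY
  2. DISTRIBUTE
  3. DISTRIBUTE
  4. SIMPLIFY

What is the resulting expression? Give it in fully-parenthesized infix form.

Answer: ((3+(3*b))+(3*z))

Derivation:
Start: ((2+1)*((1+b)+z))
Apply SIMPLIFY at L (target: (2+1)): ((2+1)*((1+b)+z)) -> (3*((1+b)+z))
Apply DISTRIBUTE at root (target: (3*((1+b)+z))): (3*((1+b)+z)) -> ((3*(1+b))+(3*z))
Apply DISTRIBUTE at L (target: (3*(1+b))): ((3*(1+b))+(3*z)) -> (((3*1)+(3*b))+(3*z))
Apply SIMPLIFY at LL (target: (3*1)): (((3*1)+(3*b))+(3*z)) -> ((3+(3*b))+(3*z))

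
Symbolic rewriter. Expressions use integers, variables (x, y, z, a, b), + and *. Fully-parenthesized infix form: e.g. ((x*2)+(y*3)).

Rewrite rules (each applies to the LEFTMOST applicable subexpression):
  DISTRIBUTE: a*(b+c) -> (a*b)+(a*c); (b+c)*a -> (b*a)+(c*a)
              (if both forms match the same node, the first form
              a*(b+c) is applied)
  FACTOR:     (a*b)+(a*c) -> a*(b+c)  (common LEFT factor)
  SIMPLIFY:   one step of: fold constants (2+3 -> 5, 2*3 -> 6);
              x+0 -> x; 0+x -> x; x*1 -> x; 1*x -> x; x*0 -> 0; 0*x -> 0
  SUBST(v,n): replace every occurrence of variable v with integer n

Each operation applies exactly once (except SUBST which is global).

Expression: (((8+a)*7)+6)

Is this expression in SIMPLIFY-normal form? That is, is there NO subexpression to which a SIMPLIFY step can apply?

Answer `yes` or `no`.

Expression: (((8+a)*7)+6)
Scanning for simplifiable subexpressions (pre-order)...
  at root: (((8+a)*7)+6) (not simplifiable)
  at L: ((8+a)*7) (not simplifiable)
  at LL: (8+a) (not simplifiable)
Result: no simplifiable subexpression found -> normal form.

Answer: yes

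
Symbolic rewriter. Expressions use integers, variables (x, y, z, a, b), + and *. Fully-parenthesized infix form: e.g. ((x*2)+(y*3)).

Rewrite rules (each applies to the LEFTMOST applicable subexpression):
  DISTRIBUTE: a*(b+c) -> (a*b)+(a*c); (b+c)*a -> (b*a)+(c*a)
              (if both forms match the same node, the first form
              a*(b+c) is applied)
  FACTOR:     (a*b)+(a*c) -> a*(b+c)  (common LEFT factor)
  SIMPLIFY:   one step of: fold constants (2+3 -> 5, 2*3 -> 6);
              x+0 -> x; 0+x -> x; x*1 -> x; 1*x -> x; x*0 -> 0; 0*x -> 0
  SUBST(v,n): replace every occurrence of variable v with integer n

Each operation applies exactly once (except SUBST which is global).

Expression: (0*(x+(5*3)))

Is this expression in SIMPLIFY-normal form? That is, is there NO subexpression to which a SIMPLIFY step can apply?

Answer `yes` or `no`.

Answer: no

Derivation:
Expression: (0*(x+(5*3)))
Scanning for simplifiable subexpressions (pre-order)...
  at root: (0*(x+(5*3))) (SIMPLIFIABLE)
  at R: (x+(5*3)) (not simplifiable)
  at RR: (5*3) (SIMPLIFIABLE)
Found simplifiable subexpr at path root: (0*(x+(5*3)))
One SIMPLIFY step would give: 0
-> NOT in normal form.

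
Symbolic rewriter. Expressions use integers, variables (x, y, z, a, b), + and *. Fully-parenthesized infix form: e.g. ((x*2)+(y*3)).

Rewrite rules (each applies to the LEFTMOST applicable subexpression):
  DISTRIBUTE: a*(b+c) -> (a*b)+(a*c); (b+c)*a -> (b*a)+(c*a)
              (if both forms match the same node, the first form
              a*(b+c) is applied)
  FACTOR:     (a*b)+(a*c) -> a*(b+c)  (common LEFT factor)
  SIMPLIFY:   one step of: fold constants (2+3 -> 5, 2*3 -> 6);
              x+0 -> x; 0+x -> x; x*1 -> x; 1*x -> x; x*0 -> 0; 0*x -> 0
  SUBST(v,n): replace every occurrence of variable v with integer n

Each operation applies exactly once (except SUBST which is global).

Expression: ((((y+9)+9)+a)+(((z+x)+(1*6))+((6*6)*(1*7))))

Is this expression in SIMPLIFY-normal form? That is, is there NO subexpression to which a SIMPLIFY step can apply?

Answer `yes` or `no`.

Answer: no

Derivation:
Expression: ((((y+9)+9)+a)+(((z+x)+(1*6))+((6*6)*(1*7))))
Scanning for simplifiable subexpressions (pre-order)...
  at root: ((((y+9)+9)+a)+(((z+x)+(1*6))+((6*6)*(1*7)))) (not simplifiable)
  at L: (((y+9)+9)+a) (not simplifiable)
  at LL: ((y+9)+9) (not simplifiable)
  at LLL: (y+9) (not simplifiable)
  at R: (((z+x)+(1*6))+((6*6)*(1*7))) (not simplifiable)
  at RL: ((z+x)+(1*6)) (not simplifiable)
  at RLL: (z+x) (not simplifiable)
  at RLR: (1*6) (SIMPLIFIABLE)
  at RR: ((6*6)*(1*7)) (not simplifiable)
  at RRL: (6*6) (SIMPLIFIABLE)
  at RRR: (1*7) (SIMPLIFIABLE)
Found simplifiable subexpr at path RLR: (1*6)
One SIMPLIFY step would give: ((((y+9)+9)+a)+(((z+x)+6)+((6*6)*(1*7))))
-> NOT in normal form.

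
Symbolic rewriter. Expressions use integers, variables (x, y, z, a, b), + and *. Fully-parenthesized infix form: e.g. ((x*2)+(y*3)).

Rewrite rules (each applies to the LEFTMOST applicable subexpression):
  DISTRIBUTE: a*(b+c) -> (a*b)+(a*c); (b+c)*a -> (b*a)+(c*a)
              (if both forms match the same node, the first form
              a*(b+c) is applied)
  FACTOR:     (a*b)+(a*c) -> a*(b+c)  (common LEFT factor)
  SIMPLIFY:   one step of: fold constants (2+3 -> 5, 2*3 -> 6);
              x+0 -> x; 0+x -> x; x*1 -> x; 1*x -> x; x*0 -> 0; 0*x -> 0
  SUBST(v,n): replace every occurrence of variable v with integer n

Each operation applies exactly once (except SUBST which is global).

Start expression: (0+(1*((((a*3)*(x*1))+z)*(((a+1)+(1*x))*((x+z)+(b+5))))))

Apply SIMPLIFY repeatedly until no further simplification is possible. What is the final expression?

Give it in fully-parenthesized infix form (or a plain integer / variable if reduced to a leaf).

Answer: ((((a*3)*x)+z)*(((a+1)+x)*((x+z)+(b+5))))

Derivation:
Start: (0+(1*((((a*3)*(x*1))+z)*(((a+1)+(1*x))*((x+z)+(b+5))))))
Step 1: at root: (0+(1*((((a*3)*(x*1))+z)*(((a+1)+(1*x))*((x+z)+(b+5)))))) -> (1*((((a*3)*(x*1))+z)*(((a+1)+(1*x))*((x+z)+(b+5))))); overall: (0+(1*((((a*3)*(x*1))+z)*(((a+1)+(1*x))*((x+z)+(b+5)))))) -> (1*((((a*3)*(x*1))+z)*(((a+1)+(1*x))*((x+z)+(b+5)))))
Step 2: at root: (1*((((a*3)*(x*1))+z)*(((a+1)+(1*x))*((x+z)+(b+5))))) -> ((((a*3)*(x*1))+z)*(((a+1)+(1*x))*((x+z)+(b+5)))); overall: (1*((((a*3)*(x*1))+z)*(((a+1)+(1*x))*((x+z)+(b+5))))) -> ((((a*3)*(x*1))+z)*(((a+1)+(1*x))*((x+z)+(b+5))))
Step 3: at LLR: (x*1) -> x; overall: ((((a*3)*(x*1))+z)*(((a+1)+(1*x))*((x+z)+(b+5)))) -> ((((a*3)*x)+z)*(((a+1)+(1*x))*((x+z)+(b+5))))
Step 4: at RLR: (1*x) -> x; overall: ((((a*3)*x)+z)*(((a+1)+(1*x))*((x+z)+(b+5)))) -> ((((a*3)*x)+z)*(((a+1)+x)*((x+z)+(b+5))))
Fixed point: ((((a*3)*x)+z)*(((a+1)+x)*((x+z)+(b+5))))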